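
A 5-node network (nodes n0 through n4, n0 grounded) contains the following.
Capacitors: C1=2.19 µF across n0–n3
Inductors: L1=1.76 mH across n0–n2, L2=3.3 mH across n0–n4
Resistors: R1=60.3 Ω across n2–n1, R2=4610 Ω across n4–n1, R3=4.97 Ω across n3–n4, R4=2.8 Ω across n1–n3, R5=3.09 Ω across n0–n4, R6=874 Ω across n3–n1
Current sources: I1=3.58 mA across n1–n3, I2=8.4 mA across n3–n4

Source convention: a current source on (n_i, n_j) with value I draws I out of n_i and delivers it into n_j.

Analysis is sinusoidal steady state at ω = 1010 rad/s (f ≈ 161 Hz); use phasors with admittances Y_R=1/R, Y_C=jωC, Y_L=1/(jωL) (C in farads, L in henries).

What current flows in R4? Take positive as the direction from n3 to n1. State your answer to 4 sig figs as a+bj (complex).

Apply KCL at each of the 4 non-ground nodes and solve the resulting linear system.
Node n1: branches {R1, R2, R4, I1, R6} → V_1 = -0.04472+0.001280j
Node n2: branches {L1, R1} → V_2 = -7.653e-05-0.001316j
Node n3: branches {C1, R3, R4, I1, R6, I2} → V_3 = -0.03683+0.001400j
Node n4: branches {R2, R3, R5, L2, I2} → V_4 = 0.001176+0.001209j

0.002821+4.293e-05j A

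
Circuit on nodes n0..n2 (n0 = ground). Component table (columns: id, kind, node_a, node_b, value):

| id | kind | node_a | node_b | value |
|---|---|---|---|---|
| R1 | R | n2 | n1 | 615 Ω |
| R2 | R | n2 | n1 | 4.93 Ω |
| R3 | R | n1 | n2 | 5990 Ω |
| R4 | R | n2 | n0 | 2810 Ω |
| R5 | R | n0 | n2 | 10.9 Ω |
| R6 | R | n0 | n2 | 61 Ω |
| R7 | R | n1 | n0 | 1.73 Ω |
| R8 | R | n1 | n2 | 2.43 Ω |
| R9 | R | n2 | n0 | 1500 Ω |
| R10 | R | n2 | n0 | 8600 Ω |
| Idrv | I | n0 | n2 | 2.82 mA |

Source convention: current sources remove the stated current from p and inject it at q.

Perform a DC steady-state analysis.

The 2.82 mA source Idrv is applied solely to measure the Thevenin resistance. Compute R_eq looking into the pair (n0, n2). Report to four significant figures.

R_eq = 2.454 Ω

MNA unknowns: 2 node voltages V₁..V_2
R1: Y=0.001626 on G[2,1]
R2: Y=0.2028 on G[2,1]
R3: Y=0.0001669 on G[1,2]
R4: Y=0.0003559 on G[2,0]
R5: Y=0.09174 on G[0,2]
R6: Y=0.01639 on G[0,2]
R7: Y=0.5780 on G[1,0]
R8: Y=0.4115 on G[1,2]
R9: Y=0.0006667 on G[2,0]
R10: Y=0.0001163 on G[2,0]
Idrv: z[0]−=0.00282, z[2]+=0.00282
solve → V1=0.003570, V2=0.006920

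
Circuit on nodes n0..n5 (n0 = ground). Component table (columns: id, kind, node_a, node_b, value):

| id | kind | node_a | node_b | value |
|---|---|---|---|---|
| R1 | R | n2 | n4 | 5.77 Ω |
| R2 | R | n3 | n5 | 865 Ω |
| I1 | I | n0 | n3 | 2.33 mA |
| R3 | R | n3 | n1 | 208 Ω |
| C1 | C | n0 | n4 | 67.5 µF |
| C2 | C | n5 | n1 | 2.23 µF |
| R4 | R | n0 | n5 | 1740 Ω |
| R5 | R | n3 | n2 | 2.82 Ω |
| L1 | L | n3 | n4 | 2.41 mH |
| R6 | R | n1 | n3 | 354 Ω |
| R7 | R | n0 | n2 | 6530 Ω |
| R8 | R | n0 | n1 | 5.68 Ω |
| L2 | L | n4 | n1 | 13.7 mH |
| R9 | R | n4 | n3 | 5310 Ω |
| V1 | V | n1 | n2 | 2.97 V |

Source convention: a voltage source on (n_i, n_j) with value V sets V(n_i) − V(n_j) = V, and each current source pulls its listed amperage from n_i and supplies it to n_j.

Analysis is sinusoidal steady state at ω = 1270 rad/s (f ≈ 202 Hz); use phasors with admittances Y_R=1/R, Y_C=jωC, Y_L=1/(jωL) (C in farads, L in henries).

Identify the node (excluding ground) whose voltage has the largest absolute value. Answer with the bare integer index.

2

MNA unknowns: 5 node voltages V₁..V_5 plus 1 source current (V1)
R1: Y=0.1733+0.000j on G[2,4]
R2: Y=0.001156+0.000j on G[3,5]
I1: z[0]−=0.00233, z[3]+=0.00233
R3: Y=0.004808+0.000j on G[3,1]
C1: Y=0.000+0.08572j on G[0,4]
C2: Y=0.000+0.002832j on G[5,1]
R4: Y=0.0005747+0.000j on G[0,5]
R5: Y=0.3546+0.000j on G[3,2]
L1: Y=0.000-0.3267j on G[3,4]
R6: Y=0.002825+0.000j on G[1,3]
R7: Y=0.0001531+0.000j on G[0,2]
R8: Y=0.1761+0.000j on G[0,1]
L2: Y=0.000-0.05747j on G[4,1]
R9: Y=0.0001883+0.000j on G[4,3]
V1: row V1−V2=2.97, i_V1 at 1,2
solve → V1=0.5987+1.036j, V2=-2.371+1.036j, V3=-2.148+1.033j, V4=-2.142+1.197j, V5=-0.1080+1.847j
aux → i_V1=-0.1194-0.02690j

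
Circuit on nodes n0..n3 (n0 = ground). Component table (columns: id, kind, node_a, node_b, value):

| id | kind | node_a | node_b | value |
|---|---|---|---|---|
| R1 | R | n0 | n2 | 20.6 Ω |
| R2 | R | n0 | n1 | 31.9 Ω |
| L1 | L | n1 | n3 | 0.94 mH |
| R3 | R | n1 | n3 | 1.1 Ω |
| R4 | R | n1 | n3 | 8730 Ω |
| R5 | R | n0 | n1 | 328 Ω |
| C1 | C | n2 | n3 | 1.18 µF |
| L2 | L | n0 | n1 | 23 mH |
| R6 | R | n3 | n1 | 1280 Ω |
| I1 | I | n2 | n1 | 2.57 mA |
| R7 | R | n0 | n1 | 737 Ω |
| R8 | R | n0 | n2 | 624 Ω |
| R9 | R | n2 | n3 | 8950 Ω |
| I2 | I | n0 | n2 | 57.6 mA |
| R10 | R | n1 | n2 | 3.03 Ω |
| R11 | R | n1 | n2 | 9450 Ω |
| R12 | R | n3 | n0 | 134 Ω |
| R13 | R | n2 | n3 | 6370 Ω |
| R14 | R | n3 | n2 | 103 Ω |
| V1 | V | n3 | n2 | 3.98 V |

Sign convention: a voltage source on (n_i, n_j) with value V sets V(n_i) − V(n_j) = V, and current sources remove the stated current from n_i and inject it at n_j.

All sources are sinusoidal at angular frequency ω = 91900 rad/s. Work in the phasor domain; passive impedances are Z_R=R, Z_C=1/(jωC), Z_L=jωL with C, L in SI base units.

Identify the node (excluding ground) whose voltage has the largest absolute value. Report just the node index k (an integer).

Apply KCL at each of the 3 non-ground nodes and solve the resulting linear system.
Node n1: branches {R2, L1, R3, R4, R5, L2, R6, I1, R7, R10, R11} → V_1 = 2.065+0.004440j
Node n2: branches {R1, C1, I1, R8, R9, I2, R10, R11, R13, R14, V1} → V_2 = -0.7976+0.01421j
Node n3: branches {L1, R3, R4, C1, R6, R9, R12, R13, R14, V1} → V_3 = 3.182+0.01421j
Source currents: i(V1)=-1.080-0.4277j

3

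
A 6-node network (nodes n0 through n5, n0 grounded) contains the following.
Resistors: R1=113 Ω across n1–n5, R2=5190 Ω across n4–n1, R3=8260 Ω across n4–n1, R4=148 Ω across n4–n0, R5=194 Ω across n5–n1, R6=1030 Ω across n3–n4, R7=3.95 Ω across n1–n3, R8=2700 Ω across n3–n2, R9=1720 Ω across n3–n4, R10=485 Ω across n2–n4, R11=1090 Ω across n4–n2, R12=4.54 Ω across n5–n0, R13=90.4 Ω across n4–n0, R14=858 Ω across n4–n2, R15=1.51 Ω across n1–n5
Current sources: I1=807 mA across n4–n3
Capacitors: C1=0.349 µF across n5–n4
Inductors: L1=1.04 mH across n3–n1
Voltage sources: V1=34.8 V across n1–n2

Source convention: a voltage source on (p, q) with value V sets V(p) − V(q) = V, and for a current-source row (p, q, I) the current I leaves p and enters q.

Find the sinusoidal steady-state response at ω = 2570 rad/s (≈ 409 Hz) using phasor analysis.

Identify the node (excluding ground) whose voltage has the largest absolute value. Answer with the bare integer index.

4

Apply KCL at each of the 5 non-ground nodes and solve the resulting linear system.
Node n1: branches {R1, R2, R3, R5, R7, L1, R15, V1} → V_1 = 4.158-0.1196j
Node n2: branches {R8, R10, R11, R14, V1} → V_2 = -30.64-0.1196j
Node n3: branches {I1, R6, R7, R8, R9, L1} → V_3 = 5.058+1.211j
Node n4: branches {R2, R3, I1, R4, R6, C1, R9, R10, R11, R13, R14} → V_4 = -38.74+1.633j
Node n5: branches {R1, R5, C1, R12, R15} → V_5 = 3.134-0.1321j
Source currents: i(V1)=0.02036-0.007756j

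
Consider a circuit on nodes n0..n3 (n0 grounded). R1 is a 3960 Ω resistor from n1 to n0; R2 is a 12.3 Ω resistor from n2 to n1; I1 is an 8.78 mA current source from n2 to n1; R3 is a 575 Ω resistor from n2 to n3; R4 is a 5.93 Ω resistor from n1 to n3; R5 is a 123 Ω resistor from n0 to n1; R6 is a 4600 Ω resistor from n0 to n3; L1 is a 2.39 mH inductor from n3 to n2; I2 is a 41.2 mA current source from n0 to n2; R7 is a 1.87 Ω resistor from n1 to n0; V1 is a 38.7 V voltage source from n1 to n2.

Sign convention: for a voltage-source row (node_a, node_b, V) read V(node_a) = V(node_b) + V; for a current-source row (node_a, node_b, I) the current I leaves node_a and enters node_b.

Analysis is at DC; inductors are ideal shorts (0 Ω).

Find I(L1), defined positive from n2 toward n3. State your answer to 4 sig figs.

-6.535 A

Apply KCL at each of the 3 non-ground nodes and solve the resulting linear system.
Node n1: branches {R1, R2, I1, R4, R5, R7, V1} → V_1 = 0.09131
Node n2: branches {R2, I1, R3, L1, I2, V1} → V_2 = -38.61
Node n3: branches {R3, R4, R6, L1} → V_3 = -38.61
Source currents: i(L1)=6.535, i(V1)=-9.713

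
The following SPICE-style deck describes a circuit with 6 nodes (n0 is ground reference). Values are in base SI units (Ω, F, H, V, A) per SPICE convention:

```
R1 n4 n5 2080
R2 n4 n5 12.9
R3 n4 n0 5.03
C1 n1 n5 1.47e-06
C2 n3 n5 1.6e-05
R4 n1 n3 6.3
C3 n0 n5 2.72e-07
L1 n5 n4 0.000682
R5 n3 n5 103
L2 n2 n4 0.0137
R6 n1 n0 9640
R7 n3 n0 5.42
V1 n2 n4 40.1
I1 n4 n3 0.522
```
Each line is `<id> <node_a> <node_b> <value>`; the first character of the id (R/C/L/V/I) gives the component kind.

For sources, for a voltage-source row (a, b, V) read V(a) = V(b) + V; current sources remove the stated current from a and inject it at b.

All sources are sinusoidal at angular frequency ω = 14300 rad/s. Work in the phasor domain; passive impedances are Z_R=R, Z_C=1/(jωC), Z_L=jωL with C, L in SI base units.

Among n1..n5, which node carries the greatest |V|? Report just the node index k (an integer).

2

Element admittances at ω=14300 rad/s:
  Y(R1) = 0.0004808+0.000j S between n4,n5
  Y(R2) = 0.07752+0.000j S between n4,n5
  Y(R3) = 0.1988+0.000j S between n4,n0
  Y(C1) = 0.000+0.02102j S between n1,n5
  Y(C2) = 0.000+0.2288j S between n3,n5
  Y(R4) = 0.1587+0.000j S between n1,n3
  Y(C3) = 0.000+0.003890j S between n0,n5
  Y(L1) = 0.000-0.1025j S between n5,n4
  Y(R5) = 0.009709+0.000j S between n3,n5
  Y(L2) = 0.000-0.005104j S between n2,n4
  Y(R6) = 0.0001037+0.000j S between n1,n0
  Y(R7) = 0.1845+0.000j S between n3,n0
  V1: constraint V(n2)−V(n4) = 40.1
  I1: injects 0.522 A into n3 (from n4)
Assemble and solve the 6×6 MNA system:
  V(n1)=0.7934+0.3029j  V(n2)=39.23-0.2656j  V(n3)=0.9713+0.2629j  V(n4)=-0.8697-0.2656j  V(n5)=1.097+1.643j
  i(V1)=0.000+0.2047j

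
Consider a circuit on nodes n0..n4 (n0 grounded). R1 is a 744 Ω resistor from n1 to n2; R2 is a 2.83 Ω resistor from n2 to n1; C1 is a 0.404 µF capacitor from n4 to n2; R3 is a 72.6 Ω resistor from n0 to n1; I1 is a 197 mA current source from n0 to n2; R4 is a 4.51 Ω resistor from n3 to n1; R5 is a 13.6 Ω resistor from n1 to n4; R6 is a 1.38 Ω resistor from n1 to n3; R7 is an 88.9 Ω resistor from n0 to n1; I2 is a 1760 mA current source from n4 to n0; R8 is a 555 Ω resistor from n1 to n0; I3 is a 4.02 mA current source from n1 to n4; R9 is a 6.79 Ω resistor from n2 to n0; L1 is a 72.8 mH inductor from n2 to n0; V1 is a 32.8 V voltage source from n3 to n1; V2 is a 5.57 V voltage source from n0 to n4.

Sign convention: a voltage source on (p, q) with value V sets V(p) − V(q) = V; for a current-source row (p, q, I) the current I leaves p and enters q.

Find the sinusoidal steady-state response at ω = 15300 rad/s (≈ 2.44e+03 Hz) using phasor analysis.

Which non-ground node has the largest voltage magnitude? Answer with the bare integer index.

Apply KCL at each of the 4 non-ground nodes and solve the resulting linear system.
Node n1: branches {R1, R2, R3, R4, R5, R6, R7, R8, I3, V1} → V_1 = -1.345-0.1088j
Node n2: branches {R1, R2, C1, I1, R9, L1} → V_2 = -0.5592-0.1396j
Node n3: branches {R4, R6, V1} → V_3 = 31.46-0.1088j
Node n4: branches {C1, R5, I2, I3, V2} → V_4 = -5.570+0.000j
Source currents: i(V1)=-31.04+0.000j, i(V2)=1.444-0.02297j

3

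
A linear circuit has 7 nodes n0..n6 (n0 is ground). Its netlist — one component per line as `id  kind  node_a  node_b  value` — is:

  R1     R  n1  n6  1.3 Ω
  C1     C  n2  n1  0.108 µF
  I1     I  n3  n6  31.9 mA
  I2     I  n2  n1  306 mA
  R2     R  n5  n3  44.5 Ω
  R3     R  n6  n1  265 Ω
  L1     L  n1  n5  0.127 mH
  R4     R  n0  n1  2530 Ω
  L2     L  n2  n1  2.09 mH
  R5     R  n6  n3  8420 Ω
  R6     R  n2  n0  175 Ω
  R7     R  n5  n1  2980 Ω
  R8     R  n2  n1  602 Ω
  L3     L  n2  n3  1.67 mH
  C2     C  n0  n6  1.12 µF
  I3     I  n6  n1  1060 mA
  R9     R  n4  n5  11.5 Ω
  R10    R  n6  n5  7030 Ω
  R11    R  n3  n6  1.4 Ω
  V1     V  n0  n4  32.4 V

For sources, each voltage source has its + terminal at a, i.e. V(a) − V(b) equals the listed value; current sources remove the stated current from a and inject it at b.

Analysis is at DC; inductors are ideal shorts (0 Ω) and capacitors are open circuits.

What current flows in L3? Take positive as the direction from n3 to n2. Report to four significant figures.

-0.5257 A

Element admittances at DC:
  Y(R1) = 0.7692 S between n1,n6
  Y(C1) = 0.000 S between n2,n1
  I1: injects 0.0319 A into n6 (from n3)
  I2: injects 0.306 A into n1 (from n2)
  Y(R2) = 0.02247 S between n5,n3
  Y(R3) = 0.003774 S between n6,n1
  L1: short n1↔n5 (DC inductor)
  Y(R4) = 0.0003953 S between n0,n1
  L2: short n2↔n1 (DC inductor)
  Y(R5) = 0.0001188 S between n6,n3
  Y(R6) = 0.005714 S between n2,n0
  Y(R7) = 0.0003356 S between n5,n1
  Y(R8) = 0.001661 S between n2,n1
  L3: short n2↔n3 (DC inductor)
  Y(C2) = 0.000 S between n0,n6
  I3: injects 1.06 A into n1 (from n6)
  Y(R9) = 0.08696 S between n4,n5
  Y(R10) = 0.0001422 S between n6,n5
  Y(R11) = 0.7143 S between n3,n6
  V1: constraint V(n0)−V(n4) = 32.4
Assemble and solve the 10×10 MNA system:
  V(n1)=-30.27  V(n2)=-30.27  V(n3)=-30.27  V(n4)=-32.40  V(n5)=-30.27  V(n6)=-30.96
  i(L1)=0.1851  i(L2)=-0.6587  i(L3)=0.5257  i(V1)=-0.1850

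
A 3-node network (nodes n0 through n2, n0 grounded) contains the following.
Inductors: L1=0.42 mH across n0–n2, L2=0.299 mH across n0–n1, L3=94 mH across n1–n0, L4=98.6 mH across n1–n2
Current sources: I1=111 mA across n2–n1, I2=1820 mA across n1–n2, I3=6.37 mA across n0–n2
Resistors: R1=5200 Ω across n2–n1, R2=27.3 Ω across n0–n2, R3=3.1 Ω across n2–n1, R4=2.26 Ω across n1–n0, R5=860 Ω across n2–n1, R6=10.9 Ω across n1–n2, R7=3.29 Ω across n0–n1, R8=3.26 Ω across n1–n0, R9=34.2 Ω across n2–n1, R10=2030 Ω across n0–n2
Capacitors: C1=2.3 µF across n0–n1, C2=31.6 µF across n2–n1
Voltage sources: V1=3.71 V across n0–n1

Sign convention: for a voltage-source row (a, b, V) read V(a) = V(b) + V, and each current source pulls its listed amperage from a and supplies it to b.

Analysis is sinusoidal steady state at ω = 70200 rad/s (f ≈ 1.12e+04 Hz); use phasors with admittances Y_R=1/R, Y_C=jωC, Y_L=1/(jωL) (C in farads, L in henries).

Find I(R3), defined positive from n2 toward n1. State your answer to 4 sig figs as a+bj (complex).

0.03987-0.2649j A

Element admittances at ω=70200 rad/s:
  Y(L1) = 0.000-0.03392j S between n0,n2
  I1: injects 0.111 A into n1 (from n2)
  Y(L2) = 0.000-0.04764j S between n0,n1
  Y(R1) = 0.0001923+0.000j S between n2,n1
  Y(R2) = 0.03663+0.000j S between n0,n2
  Y(R3) = 0.3226+0.000j S between n2,n1
  Y(R4) = 0.4425+0.000j S between n1,n0
  Y(L3) = 0.000-0.0001515j S between n1,n0
  Y(L4) = 0.000-0.0001445j S between n1,n2
  Y(R5) = 0.001163+0.000j S between n2,n1
  Y(R6) = 0.09174+0.000j S between n1,n2
  Y(C1) = 0.000+0.1615j S between n0,n1
  Y(R7) = 0.3040+0.000j S between n0,n1
  I2: injects 1.82 A into n2 (from n1)
  Y(C2) = 0.000+2.218j S between n2,n1
  Y(R8) = 0.3067+0.000j S between n1,n0
  Y(R9) = 0.02924+0.000j S between n2,n1
  I3: injects 0.00637 A into n2 (from n0)
  Y(R10) = 0.0004926+0.000j S between n0,n2
  V1: constraint V(n0)−V(n1) = 3.71
Assemble and solve the 3×3 MNA system:
  V(n1)=-3.710+0.000j  V(n2)=-3.586-0.8211j
  i(V1)=-4.075-0.3305j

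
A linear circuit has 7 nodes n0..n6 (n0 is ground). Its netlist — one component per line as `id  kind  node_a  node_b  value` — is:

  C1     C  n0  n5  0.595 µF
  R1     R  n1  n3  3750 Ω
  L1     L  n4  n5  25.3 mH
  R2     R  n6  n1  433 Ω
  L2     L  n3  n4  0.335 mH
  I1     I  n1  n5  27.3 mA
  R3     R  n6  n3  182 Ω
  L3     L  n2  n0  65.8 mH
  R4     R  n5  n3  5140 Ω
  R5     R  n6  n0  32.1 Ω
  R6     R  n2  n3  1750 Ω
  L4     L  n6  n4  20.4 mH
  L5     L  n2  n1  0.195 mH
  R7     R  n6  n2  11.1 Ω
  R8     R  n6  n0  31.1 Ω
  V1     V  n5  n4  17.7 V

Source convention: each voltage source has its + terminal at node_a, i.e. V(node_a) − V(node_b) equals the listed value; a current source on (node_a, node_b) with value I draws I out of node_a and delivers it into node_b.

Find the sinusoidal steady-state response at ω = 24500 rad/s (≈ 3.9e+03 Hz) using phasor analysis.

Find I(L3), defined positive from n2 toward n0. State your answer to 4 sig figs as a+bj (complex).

-0.0002999+0.001587j A

MNA unknowns: 6 node voltages V₁..V_6 plus 1 source current (V1)
C1: Y=0.000+0.01458j on G[0,5]
R1: Y=0.0002667+0.000j on G[1,3]
L1: Y=0.000-0.001613j on G[4,5]
R2: Y=0.002309+0.000j on G[6,1]
L2: Y=0.000-0.1218j on G[3,4]
I1: z[1]−=0.0273, z[5]+=0.0273
R3: Y=0.005495+0.000j on G[6,3]
L3: Y=0.000-0.0006203j on G[2,0]
R4: Y=0.0001946+0.000j on G[5,3]
R5: Y=0.03115+0.000j on G[6,0]
R6: Y=0.0005714+0.000j on G[2,3]
L4: Y=0.000-0.002001j on G[6,4]
L5: Y=0.000-0.2093j on G[2,1]
R7: Y=0.09009+0.000j on G[6,2]
R8: Y=0.03215+0.000j on G[6,0]
V1: row V5−V4=17.7, i_V1 at 5,4
solve → V1=-2.551-0.6271j, V2=-2.559-0.4834j, V3=-16.51-8.540j, V4=-16.08-9.313j, V5=1.616-9.313j, V6=-2.140-0.3972j
aux → i_V1=-0.1120+0.005149j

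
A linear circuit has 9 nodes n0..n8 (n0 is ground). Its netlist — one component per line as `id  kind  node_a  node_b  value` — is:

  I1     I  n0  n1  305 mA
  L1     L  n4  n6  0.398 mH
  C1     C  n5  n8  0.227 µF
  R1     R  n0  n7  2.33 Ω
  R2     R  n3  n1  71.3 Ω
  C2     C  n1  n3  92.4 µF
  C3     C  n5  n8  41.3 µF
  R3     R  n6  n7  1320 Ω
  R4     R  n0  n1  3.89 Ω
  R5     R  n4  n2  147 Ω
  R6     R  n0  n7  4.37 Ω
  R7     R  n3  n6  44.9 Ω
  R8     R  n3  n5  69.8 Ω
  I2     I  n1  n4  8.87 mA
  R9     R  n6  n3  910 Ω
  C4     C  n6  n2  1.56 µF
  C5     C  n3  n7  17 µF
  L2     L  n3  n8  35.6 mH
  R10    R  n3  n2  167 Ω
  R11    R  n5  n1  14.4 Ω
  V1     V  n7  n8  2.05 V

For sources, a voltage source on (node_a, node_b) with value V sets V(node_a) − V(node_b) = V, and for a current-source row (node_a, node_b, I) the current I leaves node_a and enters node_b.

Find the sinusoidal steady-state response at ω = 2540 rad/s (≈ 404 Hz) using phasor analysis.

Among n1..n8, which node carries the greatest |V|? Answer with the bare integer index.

8

MNA unknowns: 8 node voltages V₁..V_8 plus 1 source current (V1)
I1: z[0]−=0.305, z[1]+=0.305
L1: Y=0.000-0.9892j on G[4,6]
C1: Y=0.000+0.0005766j on G[5,8]
R1: Y=0.4292+0.000j on G[0,7]
R2: Y=0.01403+0.000j on G[3,1]
C2: Y=0.000+0.2347j on G[1,3]
C3: Y=0.000+0.1049j on G[5,8]
R3: Y=0.0007576+0.000j on G[6,7]
R4: Y=0.2571+0.000j on G[0,1]
R5: Y=0.006803+0.000j on G[4,2]
R6: Y=0.2288+0.000j on G[0,7]
R7: Y=0.02227+0.000j on G[3,6]
R8: Y=0.01433+0.000j on G[3,5]
I2: z[1]−=0.00887, z[4]+=0.00887
R9: Y=0.001099+0.000j on G[6,3]
C4: Y=0.000+0.003962j on G[6,2]
C5: Y=0.000+0.04318j on G[3,7]
L2: Y=0.000-0.01106j on G[3,8]
R10: Y=0.005988+0.000j on G[3,2]
R11: Y=0.06944+0.000j on G[5,1]
V1: row V7−V8=2.05, i_V1 at 7,8
solve → V1=0.6081-0.2699j, V2=0.7662-0.1249j, V3=0.5863-0.1688j, V4=0.8977-0.1630j, V5=-1.059-1.216j, V6=0.8980-0.1711j, V7=0.2259+0.1054j, V8=-1.824+0.1054j
aux → i_V1=-0.1363-0.05403j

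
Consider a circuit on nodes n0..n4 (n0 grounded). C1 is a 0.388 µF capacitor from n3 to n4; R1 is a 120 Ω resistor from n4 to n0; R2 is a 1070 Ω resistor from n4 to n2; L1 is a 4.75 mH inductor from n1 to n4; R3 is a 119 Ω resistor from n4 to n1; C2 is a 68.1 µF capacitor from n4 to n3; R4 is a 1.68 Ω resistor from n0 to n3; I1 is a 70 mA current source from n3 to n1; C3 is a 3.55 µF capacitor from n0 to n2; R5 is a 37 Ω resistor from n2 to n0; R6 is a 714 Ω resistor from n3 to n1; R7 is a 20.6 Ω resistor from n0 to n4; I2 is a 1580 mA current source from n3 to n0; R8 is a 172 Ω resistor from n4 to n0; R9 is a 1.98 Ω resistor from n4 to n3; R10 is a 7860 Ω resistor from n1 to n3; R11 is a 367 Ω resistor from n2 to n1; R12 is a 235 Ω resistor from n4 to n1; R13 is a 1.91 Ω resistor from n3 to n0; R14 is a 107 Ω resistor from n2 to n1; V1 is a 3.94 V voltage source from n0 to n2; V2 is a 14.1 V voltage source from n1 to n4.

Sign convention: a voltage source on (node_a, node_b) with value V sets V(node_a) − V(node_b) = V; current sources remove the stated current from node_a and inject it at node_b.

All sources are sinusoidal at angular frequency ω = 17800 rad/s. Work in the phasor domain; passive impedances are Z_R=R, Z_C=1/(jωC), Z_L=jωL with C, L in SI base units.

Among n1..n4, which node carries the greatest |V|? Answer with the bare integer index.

MNA unknowns: 4 node voltages V₁..V_4 plus 2 source currents (V1, V2)
C1: Y=0.000+0.006906j on G[3,4]
R1: Y=0.008333+0.000j on G[4,0]
R2: Y=0.0009346+0.000j on G[4,2]
L1: Y=0.000-0.01183j on G[1,4]
R3: Y=0.008403+0.000j on G[4,1]
C2: Y=0.000+1.212j on G[4,3]
R4: Y=0.5952+0.000j on G[0,3]
I1: z[3]−=0.07, z[1]+=0.07
C3: Y=0.000+0.06319j on G[0,2]
R5: Y=0.02703+0.000j on G[2,0]
R6: Y=0.001401+0.000j on G[3,1]
R7: Y=0.04854+0.000j on G[0,4]
I2: z[3]−=1.58, z[0]+=1.58
R8: Y=0.005814+0.000j on G[4,0]
R9: Y=0.5051+0.000j on G[4,3]
R10: Y=0.0001272+0.000j on G[1,3]
R11: Y=0.002725+0.000j on G[2,1]
R12: Y=0.004255+0.000j on G[4,1]
R13: Y=0.5236+0.000j on G[3,0]
R14: Y=0.009346+0.000j on G[2,1]
V1: row V0−V2=3.94, i_V1 at 0,2
V2: row V1−V4=14.1, i_V2 at 1,4
solve → V1=12.57+0.03691j, V2=-3.940+0.000j, V3=-1.507-0.002497j, V4=-1.526+0.03691j
aux → i_V1=-0.3081-0.2494j, i_V2=-0.3293+0.1663j

1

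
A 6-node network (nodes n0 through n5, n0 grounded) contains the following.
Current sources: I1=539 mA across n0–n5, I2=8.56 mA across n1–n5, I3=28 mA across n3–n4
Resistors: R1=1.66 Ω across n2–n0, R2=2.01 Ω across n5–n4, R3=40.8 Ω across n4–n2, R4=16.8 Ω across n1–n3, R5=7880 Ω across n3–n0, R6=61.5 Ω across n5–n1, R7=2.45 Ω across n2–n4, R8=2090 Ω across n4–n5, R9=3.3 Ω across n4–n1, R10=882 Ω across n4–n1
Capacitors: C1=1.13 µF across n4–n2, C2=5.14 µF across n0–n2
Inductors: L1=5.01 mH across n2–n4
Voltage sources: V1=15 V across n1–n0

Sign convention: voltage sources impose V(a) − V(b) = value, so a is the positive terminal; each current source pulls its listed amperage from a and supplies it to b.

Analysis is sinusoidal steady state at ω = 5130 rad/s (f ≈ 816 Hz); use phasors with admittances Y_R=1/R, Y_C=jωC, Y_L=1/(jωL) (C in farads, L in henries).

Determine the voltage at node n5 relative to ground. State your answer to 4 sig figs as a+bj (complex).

10.60+0.1044j V

MNA unknowns: 5 node voltages V₁..V_5 plus 1 source current (V1)
I1: z[0]−=0.539, z[5]+=0.539
R1: Y=0.6024+0.000j on G[2,0]
R2: Y=0.4975+0.000j on G[5,4]
C1: Y=0.000+0.005797j on G[4,2]
I2: z[1]−=0.00856, z[5]+=0.00856
R3: Y=0.02451+0.000j on G[4,2]
R4: Y=0.05952+0.000j on G[1,3]
L1: Y=0.000-0.03891j on G[2,4]
R5: Y=0.0001269+0.000j on G[3,0]
C2: Y=0.000+0.02637j on G[0,2]
R6: Y=0.01626+0.000j on G[5,1]
R7: Y=0.4082+0.000j on G[2,4]
R8: Y=0.0004785+0.000j on G[4,5]
I3: z[3]−=0.028, z[4]+=0.028
R9: Y=0.3030+0.000j on G[4,1]
R10: Y=0.001134+0.000j on G[4,1]
V1: row V1−V0=15, i_V1 at 1,0
solve → V1=15.00+0.000j, V2=3.915-0.2286j, V3=14.50+0.000j, V4=9.354+0.1079j, V5=10.60+0.1044j
aux → i_V1=-1.827+0.03450j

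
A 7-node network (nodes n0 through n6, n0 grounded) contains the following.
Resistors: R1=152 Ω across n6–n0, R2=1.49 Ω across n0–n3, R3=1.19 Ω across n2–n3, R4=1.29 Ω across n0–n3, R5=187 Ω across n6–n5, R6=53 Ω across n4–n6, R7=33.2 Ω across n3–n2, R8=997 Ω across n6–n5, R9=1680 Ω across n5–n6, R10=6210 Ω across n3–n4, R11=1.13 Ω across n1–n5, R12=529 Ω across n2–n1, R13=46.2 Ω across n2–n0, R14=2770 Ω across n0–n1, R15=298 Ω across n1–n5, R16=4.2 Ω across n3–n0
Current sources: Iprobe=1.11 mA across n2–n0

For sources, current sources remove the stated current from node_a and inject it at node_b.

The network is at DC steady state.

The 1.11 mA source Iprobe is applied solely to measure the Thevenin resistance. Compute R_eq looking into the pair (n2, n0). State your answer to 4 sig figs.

MNA unknowns: 6 node voltages V₁..V_6
R1: Y=0.006579 on G[6,0]
R2: Y=0.6711 on G[0,3]
R3: Y=0.8403 on G[2,3]
R4: Y=0.7752 on G[0,3]
R5: Y=0.005348 on G[6,5]
R6: Y=0.01887 on G[4,6]
R7: Y=0.03012 on G[3,2]
R8: Y=0.001003 on G[6,5]
R9: Y=0.0005952 on G[5,6]
R10: Y=0.0001610 on G[3,4]
R11: Y=0.8850 on G[1,5]
R12: Y=0.001890 on G[2,1]
R13: Y=0.02165 on G[2,0]
R14: Y=0.0003610 on G[0,1]
R15: Y=0.003356 on G[1,5]
R16: Y=0.2381 on G[3,0]
Iprobe: z[2]−=0.00111, z[0]+=0.00111
solve → V1=-0.0006304, V2=-0.001860, V3=-0.0006337, V4=-0.0003288, V5=-0.0006280, V6=-0.0003262

R_eq = 1.676 Ω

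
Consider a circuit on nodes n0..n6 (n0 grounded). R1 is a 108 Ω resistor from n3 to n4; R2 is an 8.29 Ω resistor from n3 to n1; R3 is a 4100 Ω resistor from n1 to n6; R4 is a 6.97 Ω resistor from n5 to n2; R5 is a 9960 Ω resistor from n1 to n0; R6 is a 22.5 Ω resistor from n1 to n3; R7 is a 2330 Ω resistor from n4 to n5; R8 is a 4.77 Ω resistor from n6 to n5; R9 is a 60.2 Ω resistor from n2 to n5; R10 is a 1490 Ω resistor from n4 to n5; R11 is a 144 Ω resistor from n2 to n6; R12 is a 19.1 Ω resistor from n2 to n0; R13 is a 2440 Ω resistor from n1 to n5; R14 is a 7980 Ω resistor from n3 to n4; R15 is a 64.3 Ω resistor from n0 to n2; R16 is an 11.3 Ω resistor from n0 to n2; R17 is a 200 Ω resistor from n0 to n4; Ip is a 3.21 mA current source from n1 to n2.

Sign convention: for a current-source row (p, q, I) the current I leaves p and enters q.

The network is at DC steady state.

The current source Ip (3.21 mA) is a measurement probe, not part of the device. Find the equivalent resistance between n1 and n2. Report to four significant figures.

Apply KCL at each of the 6 non-ground nodes and solve the resulting linear system.
Node n1: branches {R2, R3, R5, R6, R13, Ip} → V_1 = -0.7320
Node n2: branches {R4, R9, R11, R12, R15, R16, Ip} → V_2 = 0.01432
Node n3: branches {R1, R2, R6, R14} → V_3 = -0.7159
Node n4: branches {R1, R7, R10, R14, R17} → V_4 = -0.4333
Node n5: branches {R4, R7, R8, R9, R10, R13} → V_5 = 0.008540
Node n6: branches {R3, R8, R11} → V_6 = 0.007892

R_eq = 232.5 Ω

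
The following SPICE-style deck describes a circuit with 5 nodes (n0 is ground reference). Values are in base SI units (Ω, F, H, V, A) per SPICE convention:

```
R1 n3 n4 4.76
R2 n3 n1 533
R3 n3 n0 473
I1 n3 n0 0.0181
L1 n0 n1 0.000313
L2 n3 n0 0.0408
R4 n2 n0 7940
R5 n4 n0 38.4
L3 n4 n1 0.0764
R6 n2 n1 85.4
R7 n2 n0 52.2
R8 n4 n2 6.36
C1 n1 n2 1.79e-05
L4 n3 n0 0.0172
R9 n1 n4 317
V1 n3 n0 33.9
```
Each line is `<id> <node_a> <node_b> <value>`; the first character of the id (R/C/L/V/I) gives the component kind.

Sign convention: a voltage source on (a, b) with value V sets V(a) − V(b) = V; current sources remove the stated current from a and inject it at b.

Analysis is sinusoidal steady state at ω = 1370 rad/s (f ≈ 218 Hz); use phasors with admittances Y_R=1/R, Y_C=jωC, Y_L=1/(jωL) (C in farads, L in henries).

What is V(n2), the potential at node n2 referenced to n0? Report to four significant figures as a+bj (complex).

21.74-3.431j V

Element admittances at ω=1370 rad/s:
  Y(R1) = 0.2101+0.000j S between n3,n4
  Y(R2) = 0.001876+0.000j S between n3,n1
  Y(R3) = 0.002114+0.000j S between n3,n0
  I1: injects 0.0181 A into n0 (from n3)
  Y(L1) = 0.000-2.332j S between n0,n1
  Y(L2) = 0.000-0.01789j S between n3,n0
  Y(R4) = 0.0001259+0.000j S between n2,n0
  Y(R5) = 0.02604+0.000j S between n4,n0
  Y(L3) = 0.000-0.009554j S between n4,n1
  Y(R6) = 0.01171+0.000j S between n2,n1
  Y(R7) = 0.01916+0.000j S between n2,n0
  Y(R8) = 0.1572+0.000j S between n4,n2
  Y(C1) = 0.000+0.02452j S between n1,n2
  Y(L4) = 0.000-0.04244j S between n3,n0
  Y(R9) = 0.003155+0.000j S between n1,n4
  V1: constraint V(n3)−V(n0) = 33.9
Assemble and solve the 5×5 MNA system:
  V(n1)=-0.1006+0.2076j  V(n2)=21.74-3.431j  V(n3)=33.90+0.000j  V(n4)=26.60-0.7152j
  i(V1)=-1.686+1.895j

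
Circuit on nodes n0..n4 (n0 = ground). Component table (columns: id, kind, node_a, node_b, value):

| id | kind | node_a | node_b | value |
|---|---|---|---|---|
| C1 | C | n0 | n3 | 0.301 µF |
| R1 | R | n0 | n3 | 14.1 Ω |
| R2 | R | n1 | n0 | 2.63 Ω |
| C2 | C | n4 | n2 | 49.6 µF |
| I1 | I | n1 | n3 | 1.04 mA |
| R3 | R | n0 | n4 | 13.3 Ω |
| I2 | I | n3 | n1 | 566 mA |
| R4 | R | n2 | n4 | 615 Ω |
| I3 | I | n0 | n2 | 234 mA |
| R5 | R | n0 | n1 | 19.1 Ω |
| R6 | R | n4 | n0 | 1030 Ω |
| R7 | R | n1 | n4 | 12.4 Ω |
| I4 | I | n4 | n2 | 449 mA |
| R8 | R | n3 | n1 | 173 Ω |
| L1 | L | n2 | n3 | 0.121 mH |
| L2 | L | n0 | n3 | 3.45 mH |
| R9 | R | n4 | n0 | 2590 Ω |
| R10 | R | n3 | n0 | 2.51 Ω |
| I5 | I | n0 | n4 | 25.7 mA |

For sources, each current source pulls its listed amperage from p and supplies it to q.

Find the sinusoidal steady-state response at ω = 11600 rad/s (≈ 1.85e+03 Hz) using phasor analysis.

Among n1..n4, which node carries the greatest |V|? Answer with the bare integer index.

MNA unknowns: 4 node voltages V₁..V_4
C1: Y=0.000+0.003492j on G[0,3]
R1: Y=0.07092+0.000j on G[0,3]
R2: Y=0.3802+0.000j on G[1,0]
C2: Y=0.000+0.5754j on G[4,2]
I1: z[1]−=0.00104, z[3]+=0.00104
R3: Y=0.07519+0.000j on G[0,4]
I2: z[3]−=0.566, z[1]+=0.566
R4: Y=0.001626+0.000j on G[2,4]
I3: z[0]−=0.234, z[2]+=0.234
R5: Y=0.05236+0.000j on G[0,1]
R6: Y=0.0009709+0.000j on G[4,0]
R7: Y=0.08065+0.000j on G[1,4]
I4: z[4]−=0.449, z[2]+=0.449
R8: Y=0.005780+0.000j on G[3,1]
L1: Y=0.000-0.7125j on G[2,3]
L2: Y=0.000-0.02499j on G[0,3]
R9: Y=0.0003861+0.000j on G[4,0]
R10: Y=0.3984+0.000j on G[3,0]
I5: z[0]−=0.0257, z[4]+=0.0257
solve → V1=1.028+0.1209j, V2=-0.1615+0.3049j, V3=-0.3236-0.2562j, V4=-0.3636+0.7966j

1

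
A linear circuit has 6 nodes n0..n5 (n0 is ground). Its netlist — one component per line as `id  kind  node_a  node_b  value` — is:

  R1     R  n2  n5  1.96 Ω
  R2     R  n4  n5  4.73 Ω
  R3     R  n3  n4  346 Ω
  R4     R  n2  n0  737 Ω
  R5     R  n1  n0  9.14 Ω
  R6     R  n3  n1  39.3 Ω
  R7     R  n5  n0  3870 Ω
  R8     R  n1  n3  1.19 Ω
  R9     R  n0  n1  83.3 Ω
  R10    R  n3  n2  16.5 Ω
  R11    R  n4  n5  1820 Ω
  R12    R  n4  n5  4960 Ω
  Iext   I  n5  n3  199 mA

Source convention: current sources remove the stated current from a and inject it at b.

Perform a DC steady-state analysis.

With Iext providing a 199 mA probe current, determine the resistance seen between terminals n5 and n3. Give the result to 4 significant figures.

R_eq = 17.14 Ω

MNA unknowns: 5 node voltages V₁..V_5
R1: Y=0.5102 on G[2,5]
R2: Y=0.2114 on G[4,5]
R3: Y=0.002890 on G[3,4]
R4: Y=0.001357 on G[2,0]
R5: Y=0.1094 on G[1,0]
R6: Y=0.02545 on G[3,1]
R7: Y=0.0002584 on G[5,0]
R8: Y=0.8403 on G[1,3]
R9: Y=0.01200 on G[0,1]
R10: Y=0.06061 on G[3,2]
R11: Y=0.0005495 on G[4,5]
R12: Y=0.0002016 on G[4,5]
Iext: z[5]−=0.199, z[3]+=0.199
solve → V1=0.04063, V2=-2.995, V3=0.04633, V4=-3.319, V5=-3.365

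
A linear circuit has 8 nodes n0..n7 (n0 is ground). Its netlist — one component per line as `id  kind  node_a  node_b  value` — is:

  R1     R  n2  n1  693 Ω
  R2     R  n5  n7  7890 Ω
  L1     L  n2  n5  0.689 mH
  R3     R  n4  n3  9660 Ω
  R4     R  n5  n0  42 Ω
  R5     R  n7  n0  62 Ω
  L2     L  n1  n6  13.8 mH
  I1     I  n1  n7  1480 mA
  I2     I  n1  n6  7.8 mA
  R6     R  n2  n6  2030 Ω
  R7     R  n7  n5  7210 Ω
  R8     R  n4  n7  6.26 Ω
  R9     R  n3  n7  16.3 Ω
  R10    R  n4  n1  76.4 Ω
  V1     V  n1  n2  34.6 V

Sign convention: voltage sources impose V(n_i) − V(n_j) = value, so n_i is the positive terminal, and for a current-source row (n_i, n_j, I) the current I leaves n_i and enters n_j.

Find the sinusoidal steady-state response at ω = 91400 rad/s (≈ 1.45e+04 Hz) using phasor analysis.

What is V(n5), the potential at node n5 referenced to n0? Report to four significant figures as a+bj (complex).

Apply KCL at each of the 7 non-ground nodes and solve the resulting linear system.
Node n1: branches {R1, L2, I1, I2, R10, V1} → V_1 = -13.10-37.41j
Node n2: branches {R1, L1, R6, V1} → V_2 = -47.70-37.41j
Node n3: branches {R3, R9} → V_3 = 46.08-15.79j
Node n4: branches {R3, R8, R10} → V_4 = 41.61-17.42j
Node n5: branches {R2, L1, R4, R7} → V_5 = -31.22+10.69j
Node n6: branches {L2, I2, R6} → V_6 = -18.33-45.83j
Node n7: branches {R2, R5, I1, R7, R8, R9} → V_7 = 46.09-15.79j
Source currents: i(V1)=-0.8283+0.2658j

-31.22+10.69j V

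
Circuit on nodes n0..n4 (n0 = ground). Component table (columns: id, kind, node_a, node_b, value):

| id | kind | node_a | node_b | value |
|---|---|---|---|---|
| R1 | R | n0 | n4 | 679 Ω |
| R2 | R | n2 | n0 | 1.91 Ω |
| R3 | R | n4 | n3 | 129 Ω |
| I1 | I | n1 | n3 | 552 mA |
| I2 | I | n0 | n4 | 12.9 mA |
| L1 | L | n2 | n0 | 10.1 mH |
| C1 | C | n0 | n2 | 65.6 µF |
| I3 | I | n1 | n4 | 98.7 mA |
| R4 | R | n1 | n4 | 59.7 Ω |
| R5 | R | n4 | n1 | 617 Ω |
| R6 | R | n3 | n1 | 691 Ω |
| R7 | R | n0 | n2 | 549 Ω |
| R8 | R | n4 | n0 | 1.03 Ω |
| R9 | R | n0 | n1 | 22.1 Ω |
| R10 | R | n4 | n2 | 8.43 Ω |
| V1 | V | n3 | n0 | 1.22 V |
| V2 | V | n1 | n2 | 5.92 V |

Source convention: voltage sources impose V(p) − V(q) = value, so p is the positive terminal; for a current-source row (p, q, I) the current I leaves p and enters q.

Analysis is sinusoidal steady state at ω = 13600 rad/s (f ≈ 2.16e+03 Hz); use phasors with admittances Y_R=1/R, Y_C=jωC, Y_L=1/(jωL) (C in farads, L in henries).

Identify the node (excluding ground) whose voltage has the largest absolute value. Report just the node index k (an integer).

1

Apply KCL at each of the 4 non-ground nodes and solve the resulting linear system.
Node n1: branches {I1, I3, R4, R5, R6, R9, V2} → V_1 = 5.368+0.7052j
Node n2: branches {R2, L1, C1, R7, R10, V2} → V_2 = -0.5517+0.7052j
Node n3: branches {R3, I1, R6, V1} → V_3 = 1.220+0.000j
Node n4: branches {R1, R3, I2, I3, R4, R5, R8, R10} → V_4 = 0.1381+0.08648j
Source currents: i(V1)=0.5496+0.001691j, i(V2)=-0.9957-0.04430j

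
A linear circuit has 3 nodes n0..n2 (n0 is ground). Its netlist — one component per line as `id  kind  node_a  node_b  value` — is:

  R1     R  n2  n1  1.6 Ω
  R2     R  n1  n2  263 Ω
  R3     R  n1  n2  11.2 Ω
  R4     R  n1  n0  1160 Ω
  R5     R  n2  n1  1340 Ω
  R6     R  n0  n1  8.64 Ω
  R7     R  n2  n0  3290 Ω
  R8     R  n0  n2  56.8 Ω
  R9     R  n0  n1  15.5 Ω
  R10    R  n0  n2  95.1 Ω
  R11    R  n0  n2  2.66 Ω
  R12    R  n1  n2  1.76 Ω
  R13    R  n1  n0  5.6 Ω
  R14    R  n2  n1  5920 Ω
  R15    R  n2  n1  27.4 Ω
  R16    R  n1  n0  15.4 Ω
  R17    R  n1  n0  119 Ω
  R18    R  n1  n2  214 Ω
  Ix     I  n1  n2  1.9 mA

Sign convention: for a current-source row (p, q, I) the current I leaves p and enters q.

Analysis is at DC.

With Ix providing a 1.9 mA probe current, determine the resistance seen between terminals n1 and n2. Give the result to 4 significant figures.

R_eq = 0.6504 Ω

Element admittances at DC:
  Y(R1) = 0.6250 S between n2,n1
  Y(R2) = 0.003802 S between n1,n2
  Y(R3) = 0.08929 S between n1,n2
  Y(R4) = 0.0008621 S between n1,n0
  Y(R5) = 0.0007463 S between n2,n1
  Y(R6) = 0.1157 S between n0,n1
  Y(R7) = 0.0003040 S between n2,n0
  Y(R8) = 0.01761 S between n0,n2
  Y(R9) = 0.06452 S between n0,n1
  Y(R10) = 0.01052 S between n0,n2
  Y(R11) = 0.3759 S between n0,n2
  Y(R12) = 0.5682 S between n1,n2
  Y(R13) = 0.1786 S between n1,n0
  Y(R14) = 0.0001689 S between n2,n1
  Y(R15) = 0.03650 S between n2,n1
  Y(R16) = 0.06494 S between n1,n0
  Y(R17) = 0.008403 S between n1,n0
  Y(R18) = 0.004673 S between n1,n2
  Ix: injects 0.0019 A into n2 (from n1)
Assemble and solve the 2×2 MNA system:
  V(n1)=-0.0005968  V(n2)=0.0006391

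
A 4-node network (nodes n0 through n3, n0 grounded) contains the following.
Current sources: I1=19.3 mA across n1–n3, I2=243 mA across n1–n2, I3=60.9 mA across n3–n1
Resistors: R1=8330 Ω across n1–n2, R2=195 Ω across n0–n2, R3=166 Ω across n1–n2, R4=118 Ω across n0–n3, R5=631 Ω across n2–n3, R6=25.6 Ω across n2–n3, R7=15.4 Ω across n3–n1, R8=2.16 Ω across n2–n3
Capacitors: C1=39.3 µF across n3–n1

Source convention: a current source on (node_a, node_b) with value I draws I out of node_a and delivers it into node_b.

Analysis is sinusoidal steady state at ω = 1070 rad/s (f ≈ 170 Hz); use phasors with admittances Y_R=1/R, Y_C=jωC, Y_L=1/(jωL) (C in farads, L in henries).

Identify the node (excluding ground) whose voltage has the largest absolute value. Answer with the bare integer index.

Apply KCL at each of the 3 non-ground nodes and solve the resulting linear system.
Node n1: branches {I1, R1, R3, I2, R7, C1, I3} → V_1 = -2.239+1.220j
Node n2: branches {R1, R2, R3, R5, R6, I2, R8} → V_2 = 0.2797+0.009146j
Node n3: branches {I1, R4, R5, R6, R7, R8, C1, I3} → V_3 = -0.1692-0.005535j

1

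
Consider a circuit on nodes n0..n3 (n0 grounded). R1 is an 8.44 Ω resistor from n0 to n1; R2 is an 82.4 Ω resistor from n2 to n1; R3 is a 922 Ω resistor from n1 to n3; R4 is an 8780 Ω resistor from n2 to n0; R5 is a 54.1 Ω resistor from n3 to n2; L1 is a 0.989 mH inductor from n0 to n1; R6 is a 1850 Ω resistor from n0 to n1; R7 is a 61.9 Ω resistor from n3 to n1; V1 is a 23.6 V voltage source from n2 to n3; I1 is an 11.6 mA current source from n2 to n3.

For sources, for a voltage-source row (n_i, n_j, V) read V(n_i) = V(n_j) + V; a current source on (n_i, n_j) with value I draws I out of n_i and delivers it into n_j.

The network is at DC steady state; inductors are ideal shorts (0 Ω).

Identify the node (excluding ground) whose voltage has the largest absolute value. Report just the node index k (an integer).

Apply KCL at each of the 3 non-ground nodes and solve the resulting linear system.
Node n1: branches {R1, R2, R3, L1, R6, R7} → V_1 = 0.000
Node n2: branches {R2, R4, R5, V1, I1} → V_2 = 13.80
Node n3: branches {R3, R5, R7, V1, I1} → V_3 = -9.803
Source currents: i(L1)=0.001571, i(V1)=-0.6168

2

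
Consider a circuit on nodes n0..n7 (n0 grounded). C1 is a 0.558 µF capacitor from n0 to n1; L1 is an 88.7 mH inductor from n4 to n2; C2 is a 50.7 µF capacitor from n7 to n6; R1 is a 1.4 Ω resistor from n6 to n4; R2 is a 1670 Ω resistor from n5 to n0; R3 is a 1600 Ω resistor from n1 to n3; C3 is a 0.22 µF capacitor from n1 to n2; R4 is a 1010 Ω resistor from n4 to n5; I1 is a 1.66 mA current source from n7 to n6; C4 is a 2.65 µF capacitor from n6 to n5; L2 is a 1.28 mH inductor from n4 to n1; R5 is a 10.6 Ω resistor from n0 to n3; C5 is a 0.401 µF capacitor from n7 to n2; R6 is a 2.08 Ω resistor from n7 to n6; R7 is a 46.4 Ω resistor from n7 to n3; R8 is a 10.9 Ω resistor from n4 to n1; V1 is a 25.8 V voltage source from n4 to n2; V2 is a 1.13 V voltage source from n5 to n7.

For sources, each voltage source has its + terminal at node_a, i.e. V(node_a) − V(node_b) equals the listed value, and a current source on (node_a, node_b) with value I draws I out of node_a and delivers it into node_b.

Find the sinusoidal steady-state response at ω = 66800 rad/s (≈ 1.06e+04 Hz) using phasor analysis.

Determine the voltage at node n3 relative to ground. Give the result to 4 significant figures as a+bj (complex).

Element admittances at ω=66800 rad/s:
  Y(C1) = 0.000+0.03727j S between n0,n1
  Y(L1) = 0.000-0.0001688j S between n4,n2
  Y(C2) = 0.000+3.387j S between n7,n6
  Y(R1) = 0.7143+0.000j S between n6,n4
  Y(R2) = 0.0005988+0.000j S between n5,n0
  Y(R3) = 0.0006250+0.000j S between n1,n3
  Y(C3) = 0.000+0.01470j S between n1,n2
  Y(R4) = 0.0009901+0.000j S between n4,n5
  I1: injects 0.00166 A into n6 (from n7)
  Y(C4) = 0.000+0.1770j S between n6,n5
  Y(L2) = 0.000-0.01170j S between n4,n1
  Y(R5) = 0.09434+0.000j S between n0,n3
  Y(C5) = 0.000+0.02679j S between n7,n2
  Y(R6) = 0.4808+0.000j S between n7,n6
  Y(R7) = 0.02155+0.000j S between n7,n3
  Y(R8) = 0.09174+0.000j S between n4,n1
  V1: constraint V(n4)−V(n2) = 25.8
  V2: constraint V(n5)−V(n7) = 1.13
Assemble and solve the 9×9 MNA system:
  V(n1)=-1.044-0.4819j  V(n2)=-26.53+3.211j  V(n3)=-0.1912+0.3986j  V(n4)=-0.7329+3.211j  V(n5)=0.1266+2.169j  V(n6)=-0.7488+2.200j  V(n7)=-1.003+2.169j
  i(V1)=-0.08218-1.054j  i(V2)=-0.006363-0.1552j

-0.1912+0.3986j V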